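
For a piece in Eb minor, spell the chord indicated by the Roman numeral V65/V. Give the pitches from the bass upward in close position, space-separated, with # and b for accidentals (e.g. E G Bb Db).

A C Eb F

V65/V is a secondary dominant — the dominant seventh of V. V in Eb minor is Bb, so the applied chord's root is F, a perfect fifth above.
Building a dominant seventh chord on F gives F-A-C-Eb.
With the 65 figure the chord is in first inversion; from the bass A upward in close position it reads A-C-Eb-F.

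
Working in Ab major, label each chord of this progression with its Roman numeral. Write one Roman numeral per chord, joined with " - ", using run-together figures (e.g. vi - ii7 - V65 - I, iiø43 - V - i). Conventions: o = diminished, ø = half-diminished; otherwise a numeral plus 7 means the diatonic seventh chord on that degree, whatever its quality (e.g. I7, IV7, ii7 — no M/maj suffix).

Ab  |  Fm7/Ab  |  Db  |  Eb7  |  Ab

Ab: major triad on Ab = scale degree 1 → I.
Fm7/Ab has root F, degree 6 in Ab major, so vi65.
Db: major triad on Db = scale degree 4 → IV.
Eb7: dominant seventh chord on Eb = scale degree 5 → V7.
Ab: root Ab is the tonic; major triad there is I.

I - vi65 - IV - V7 - I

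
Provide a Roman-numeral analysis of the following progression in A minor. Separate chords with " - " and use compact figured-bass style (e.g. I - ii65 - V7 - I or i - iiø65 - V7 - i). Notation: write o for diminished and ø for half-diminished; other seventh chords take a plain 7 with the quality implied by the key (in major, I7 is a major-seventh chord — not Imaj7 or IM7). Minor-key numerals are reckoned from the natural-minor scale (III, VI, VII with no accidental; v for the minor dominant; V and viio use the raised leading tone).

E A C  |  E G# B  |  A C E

E-A-C: root A is the tonic; minor triad there is i64.
E-G#-B: major triad on E = scale degree 5 → V.
A-C-E: minor triad on A = scale degree 1 → i.

i64 - V - i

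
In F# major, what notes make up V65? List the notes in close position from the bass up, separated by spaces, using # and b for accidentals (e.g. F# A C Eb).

The numeral's case and figure indicate a dominant seventh chord. In F# major its root, the fifth degree, is C#.
That chord is spelled C#-E#-G#-B.
The figured bass 65 indicates first inversion, placing the third (E#) in the bass: E#-G#-B-C#.

E# G# B C#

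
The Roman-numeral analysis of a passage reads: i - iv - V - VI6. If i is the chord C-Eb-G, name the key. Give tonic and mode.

C minor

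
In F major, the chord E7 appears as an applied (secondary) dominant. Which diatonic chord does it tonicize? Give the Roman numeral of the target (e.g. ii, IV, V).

iii

The chord is a dominant seventh chord on E.
A dominant resolves down a perfect fifth: E → A. In F major, A is scale degree 3, i.e. iii.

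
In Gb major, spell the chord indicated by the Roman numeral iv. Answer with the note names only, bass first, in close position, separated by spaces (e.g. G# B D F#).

Cb Ebb Gb

Scale degree 4 in Gb major is Cb; here the chord built on it is altered to a minor triad. iv is the minor subdominant, borrowed from the parallel minor.
So the chord is Cb-Ebb-Gb.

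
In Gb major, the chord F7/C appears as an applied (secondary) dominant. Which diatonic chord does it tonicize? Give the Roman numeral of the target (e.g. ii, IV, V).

iii

The chord is a dominant seventh chord on F.
A dominant resolves down a perfect fifth: F → Bb. In Gb major, Bb is scale degree 3, i.e. iii.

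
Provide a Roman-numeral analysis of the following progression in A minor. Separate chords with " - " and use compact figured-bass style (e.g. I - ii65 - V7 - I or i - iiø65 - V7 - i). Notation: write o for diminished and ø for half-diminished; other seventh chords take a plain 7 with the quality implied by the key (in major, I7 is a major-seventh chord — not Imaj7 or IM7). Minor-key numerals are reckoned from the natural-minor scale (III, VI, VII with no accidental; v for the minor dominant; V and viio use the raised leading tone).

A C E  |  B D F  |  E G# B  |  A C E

i - iio - V - i

A-C-E has root A, degree 1 in A minor, so i.
B-D-F: diminished triad on B = scale degree 2 → iio.
E-G#-B: major triad on E = scale degree 5 → V.
A-C-E: root A is the tonic; minor triad there is i.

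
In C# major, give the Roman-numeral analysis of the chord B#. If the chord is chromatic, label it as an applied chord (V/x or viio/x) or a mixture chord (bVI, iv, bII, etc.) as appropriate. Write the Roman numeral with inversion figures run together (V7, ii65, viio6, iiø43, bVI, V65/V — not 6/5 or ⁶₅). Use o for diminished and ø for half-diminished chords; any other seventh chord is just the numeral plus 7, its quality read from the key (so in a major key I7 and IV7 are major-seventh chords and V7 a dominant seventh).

V/iii

The pitches B#-D##-F## form a major triad rooted on B#.
B# is not a diatonic chord root with this quality in C# major, but it lies a perfect fifth above E# (iii), so the chord functions as an applied dominant of iii.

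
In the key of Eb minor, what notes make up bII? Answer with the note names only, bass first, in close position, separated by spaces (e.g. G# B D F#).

Scale degree 2 in Eb minor is F; lowering it a half step gives Fb. bII is the Neapolitan chord — a major triad on the lowered second degree.
So the chord is Fb-Ab-Cb.

Fb Ab Cb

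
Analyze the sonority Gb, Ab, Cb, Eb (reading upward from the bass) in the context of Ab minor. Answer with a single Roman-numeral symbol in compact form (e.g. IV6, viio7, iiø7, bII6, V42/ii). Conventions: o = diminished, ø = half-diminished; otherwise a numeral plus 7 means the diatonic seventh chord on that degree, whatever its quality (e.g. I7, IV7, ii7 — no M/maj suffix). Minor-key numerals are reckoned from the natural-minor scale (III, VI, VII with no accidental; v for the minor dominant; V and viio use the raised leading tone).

Stacked in thirds the chord is Ab-Cb-Eb-Gb: a minor seventh chord on Ab.
In Ab minor, Ab is the tonic; the diatonic minor seventh chord there is i7.
With Gb in the bass the chord is in third inversion, so the figured bass is 42.

i42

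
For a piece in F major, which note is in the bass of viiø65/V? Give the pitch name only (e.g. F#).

D

The applied chord viiø65/V is rooted on B: B-D-F-A.
The figure 65 means first inversion — the third is in the bass.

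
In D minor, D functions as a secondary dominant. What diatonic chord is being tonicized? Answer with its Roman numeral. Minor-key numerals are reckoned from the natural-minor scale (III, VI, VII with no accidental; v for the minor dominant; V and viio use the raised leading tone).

The chord is a major triad on D.
A dominant resolves down a perfect fifth: D → G. In D minor, G is scale degree 4, i.e. iv.

iv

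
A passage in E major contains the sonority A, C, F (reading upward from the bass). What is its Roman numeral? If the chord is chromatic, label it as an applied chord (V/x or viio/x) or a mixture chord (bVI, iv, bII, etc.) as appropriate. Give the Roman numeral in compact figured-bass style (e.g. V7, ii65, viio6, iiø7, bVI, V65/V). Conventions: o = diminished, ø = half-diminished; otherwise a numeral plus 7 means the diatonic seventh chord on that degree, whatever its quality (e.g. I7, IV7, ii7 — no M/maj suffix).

bII6

Stacked in thirds the chord is F-A-C: a major triad on F.
F is the lowered second degree of E major (diatonic 2 would be F#). This is the Neapolitan sixth — a major triad on the lowered second degree, here in its customary first inversion.
With A in the bass the chord is in first inversion, so the figured bass is 6.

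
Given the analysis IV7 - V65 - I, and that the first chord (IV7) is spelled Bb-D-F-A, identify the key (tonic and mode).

F major

The anchor chord is a major seventh chord on Bb, labeled IV7.
IV7 on Bb implies Bb is the subdominant; that puts the tonic at F, and the uppercase numeral fits major mode.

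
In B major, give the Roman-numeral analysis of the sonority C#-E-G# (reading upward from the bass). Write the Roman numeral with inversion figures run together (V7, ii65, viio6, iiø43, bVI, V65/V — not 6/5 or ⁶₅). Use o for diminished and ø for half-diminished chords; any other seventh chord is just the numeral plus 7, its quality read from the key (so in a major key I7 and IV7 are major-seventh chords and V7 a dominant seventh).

Stacked in thirds the chord is C#-E-G#: a minor triad on C#.
C# is scale degree 2 in B major, and a minor triad on that degree is written ii.

ii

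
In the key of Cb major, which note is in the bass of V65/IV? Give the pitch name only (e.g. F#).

Eb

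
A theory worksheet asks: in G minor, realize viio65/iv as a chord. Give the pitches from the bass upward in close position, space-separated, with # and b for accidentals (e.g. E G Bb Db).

D F Ab B

The slash marks an applied leading-tone chord: viio of iv. In G minor, iv is C, so the leading tone to it is B, a half step below.
Building a fully diminished seventh chord on B gives B-D-F-Ab.
With the 65 figure the chord is in first inversion; from the bass D upward in close position it reads D-F-Ab-B.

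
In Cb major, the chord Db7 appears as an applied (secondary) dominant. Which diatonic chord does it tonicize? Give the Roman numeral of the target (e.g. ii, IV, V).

V

The chord is a dominant seventh chord on Db.
A dominant resolves down a perfect fifth: Db → Gb. In Cb major, Gb is scale degree 5, i.e. V.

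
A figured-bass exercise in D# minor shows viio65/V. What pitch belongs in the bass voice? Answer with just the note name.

B#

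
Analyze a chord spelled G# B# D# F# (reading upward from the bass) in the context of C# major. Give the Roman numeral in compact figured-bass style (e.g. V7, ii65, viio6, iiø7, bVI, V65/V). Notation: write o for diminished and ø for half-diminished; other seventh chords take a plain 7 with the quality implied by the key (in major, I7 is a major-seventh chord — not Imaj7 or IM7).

V7

The pitches G#-B#-D#-F# form a dominant seventh chord rooted on G#.
G# is scale degree 5 in C# major, and a dominant seventh chord on that degree is written V7.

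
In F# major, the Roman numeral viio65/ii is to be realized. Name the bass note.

The applied chord viio65/ii is rooted on F##: F##-A#-C#-E.
The figure 65 means first inversion — the third is in the bass.

A#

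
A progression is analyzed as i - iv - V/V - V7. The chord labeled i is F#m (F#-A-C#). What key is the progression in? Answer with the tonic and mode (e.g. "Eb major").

F# minor

The anchor chord is a minor triad on F#, labeled i.
If F# is scale degree 1 and the mode makes that degree carry a minor triad, the tonic is F# and the mode is minor.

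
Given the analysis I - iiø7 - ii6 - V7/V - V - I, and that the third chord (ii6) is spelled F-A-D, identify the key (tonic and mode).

C major

ii6 is given as F-A-D — a minor triad with root D.
Counting down one scale step from D places the tonic on C; a minor triad on degree 2 is diatonic only in major.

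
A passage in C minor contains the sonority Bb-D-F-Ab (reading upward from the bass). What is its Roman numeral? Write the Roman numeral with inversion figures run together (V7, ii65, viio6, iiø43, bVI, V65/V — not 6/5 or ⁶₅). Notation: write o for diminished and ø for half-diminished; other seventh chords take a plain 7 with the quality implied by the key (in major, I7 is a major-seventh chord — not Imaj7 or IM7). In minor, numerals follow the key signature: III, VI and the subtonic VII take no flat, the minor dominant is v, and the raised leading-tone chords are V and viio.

The pitches Bb-D-F-Ab form a dominant seventh chord rooted on Bb.
Bb is scale degree 7 in C minor, and a dominant seventh chord on that degree is written VII7.

VII7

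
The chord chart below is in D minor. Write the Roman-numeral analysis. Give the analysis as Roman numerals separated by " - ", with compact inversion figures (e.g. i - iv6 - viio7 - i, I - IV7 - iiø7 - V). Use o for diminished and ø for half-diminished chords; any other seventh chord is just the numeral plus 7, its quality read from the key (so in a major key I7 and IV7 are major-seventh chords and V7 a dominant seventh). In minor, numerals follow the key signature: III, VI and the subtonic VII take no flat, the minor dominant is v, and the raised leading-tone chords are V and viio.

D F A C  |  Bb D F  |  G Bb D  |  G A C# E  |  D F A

i7 - VI - iv - V42 - i

D-F-A-C: root D is the tonic; minor seventh chord there is i7.
Bb-D-F has root Bb, degree 6 in D minor, so VI.
G-Bb-D: root G is the subdominant; minor triad there is iv.
G-A-C#-E: root A is the dominant; dominant seventh chord there is V42.
D-F-A has root D, degree 1 in D minor, so i.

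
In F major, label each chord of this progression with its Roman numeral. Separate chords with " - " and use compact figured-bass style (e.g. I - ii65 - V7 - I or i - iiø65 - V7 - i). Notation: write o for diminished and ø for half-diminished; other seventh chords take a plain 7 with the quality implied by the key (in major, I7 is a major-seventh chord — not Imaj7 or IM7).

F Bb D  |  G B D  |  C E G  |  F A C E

F-Bb-D has root Bb, degree 4 in F major, so IV64.
G-B-D is the secondary dominant of V (major triad on G): V/V.
C-E-G has root C, degree 5 in F major, so V.
F-A-C-E has root F, degree 1 in F major, so I7.

IV64 - V/V - V - I7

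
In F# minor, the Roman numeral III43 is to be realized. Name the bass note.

E

III in F# minor has root A; the chord is A-C#-E-G#.
The figure 43 means second inversion — the fifth is in the bass.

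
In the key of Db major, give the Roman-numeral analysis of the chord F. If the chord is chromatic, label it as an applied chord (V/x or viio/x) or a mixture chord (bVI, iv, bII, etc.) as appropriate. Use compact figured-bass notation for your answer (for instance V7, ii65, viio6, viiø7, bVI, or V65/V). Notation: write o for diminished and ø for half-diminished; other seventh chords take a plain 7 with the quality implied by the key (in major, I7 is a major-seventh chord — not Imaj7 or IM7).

V/vi

Stacked in thirds the chord is F-A-C: a major triad on F.
F is not a diatonic chord root with this quality in Db major, but it lies a perfect fifth above Bb (vi), so the chord functions as an applied dominant of vi.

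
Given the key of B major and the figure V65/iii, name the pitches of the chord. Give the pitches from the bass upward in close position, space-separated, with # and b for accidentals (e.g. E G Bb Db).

C## E# G# A#

V65/iii is a secondary dominant — the dominant seventh of iii. iii in B major is D#, so the applied chord's root is A#, a perfect fifth above.
Building a dominant seventh chord on A# gives A#-C##-E#-G#.
With the 65 figure the chord is in first inversion; from the bass C## upward in close position it reads C##-E#-G#-A#.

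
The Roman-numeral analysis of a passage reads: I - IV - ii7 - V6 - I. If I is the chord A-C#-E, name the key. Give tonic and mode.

A major

The anchor chord is a major triad on A, labeled I.
If A is scale degree 1 and the mode makes that degree carry a major triad, the tonic is A and the mode is major.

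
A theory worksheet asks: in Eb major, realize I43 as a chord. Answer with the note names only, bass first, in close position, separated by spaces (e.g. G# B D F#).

Bb D Eb G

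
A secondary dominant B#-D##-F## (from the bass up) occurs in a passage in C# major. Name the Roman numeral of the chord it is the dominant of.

The chord is a major triad on B#.
A dominant resolves down a perfect fifth: B# → E#. In C# major, E# is scale degree 3, i.e. iii.

iii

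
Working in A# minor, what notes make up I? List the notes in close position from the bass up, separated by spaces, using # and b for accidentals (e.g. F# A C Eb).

I is the major tonic (Picardy third), borrowed from the parallel major. In A# minor that root is A#.
So the chord is A#-C##-E#.

A# C## E#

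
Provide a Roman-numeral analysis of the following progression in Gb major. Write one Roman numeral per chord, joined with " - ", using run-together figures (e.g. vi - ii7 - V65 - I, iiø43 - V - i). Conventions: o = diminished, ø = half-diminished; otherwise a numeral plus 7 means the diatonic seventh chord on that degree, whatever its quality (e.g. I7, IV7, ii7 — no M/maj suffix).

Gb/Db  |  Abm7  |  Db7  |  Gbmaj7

I64 - ii7 - V7 - I7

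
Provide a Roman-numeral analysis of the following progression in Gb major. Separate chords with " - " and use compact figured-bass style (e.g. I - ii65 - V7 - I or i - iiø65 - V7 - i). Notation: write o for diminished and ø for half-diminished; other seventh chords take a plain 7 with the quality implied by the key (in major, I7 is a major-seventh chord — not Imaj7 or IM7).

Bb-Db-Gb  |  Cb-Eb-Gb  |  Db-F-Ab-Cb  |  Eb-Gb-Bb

I6 - IV - V7 - vi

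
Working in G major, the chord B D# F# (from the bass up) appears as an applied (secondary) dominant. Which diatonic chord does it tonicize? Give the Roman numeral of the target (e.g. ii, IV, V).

The chord is a major triad on B.
A dominant resolves down a perfect fifth: B → E. In G major, E is scale degree 6, i.e. vi.

vi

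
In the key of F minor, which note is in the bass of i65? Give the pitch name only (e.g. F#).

i in F minor has root F; the chord is F-Ab-C-Eb.
The figure 65 means first inversion — the third is in the bass.

Ab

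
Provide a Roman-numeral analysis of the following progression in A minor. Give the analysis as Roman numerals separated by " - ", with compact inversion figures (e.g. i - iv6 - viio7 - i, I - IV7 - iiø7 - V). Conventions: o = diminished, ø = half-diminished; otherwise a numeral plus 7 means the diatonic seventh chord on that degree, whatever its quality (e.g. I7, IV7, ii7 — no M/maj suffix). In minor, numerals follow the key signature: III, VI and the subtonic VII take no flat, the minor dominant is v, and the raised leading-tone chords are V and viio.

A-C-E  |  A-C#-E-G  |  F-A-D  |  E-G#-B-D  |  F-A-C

A-C-E: minor triad on A = scale degree 1 → i.
A-C#-E-G: chromatic; A is V of iv, so V7/iv.
F-A-D has root D, degree 4 in A minor, so iv6.
E-G#-B-D: dominant seventh chord on E = scale degree 5 → V7.
F-A-C has root F, degree 6 in A minor, so VI.

i - V7/iv - iv6 - V7 - VI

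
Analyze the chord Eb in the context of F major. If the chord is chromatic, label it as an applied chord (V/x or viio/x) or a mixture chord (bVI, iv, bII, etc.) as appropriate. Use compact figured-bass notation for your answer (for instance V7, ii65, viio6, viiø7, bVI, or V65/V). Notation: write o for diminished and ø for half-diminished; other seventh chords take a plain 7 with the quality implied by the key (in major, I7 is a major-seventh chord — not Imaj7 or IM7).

bVII

The pitches Eb-G-Bb form a major triad rooted on Eb.
Eb is the lowered seventh degree of F major (diatonic 7 would be E). This is a major triad on the lowered seventh degree (the subtonic), borrowed from the parallel minor.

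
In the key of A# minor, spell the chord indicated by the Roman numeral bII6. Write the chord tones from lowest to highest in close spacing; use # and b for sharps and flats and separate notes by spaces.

D# F# B

bII6 is the Neapolitan sixth — a major triad on the lowered second degree, here in its customary first inversion. In A# minor that root is B.
So the chord is B-D#-F#.
The figured bass 6 indicates first inversion, placing the third (D#) in the bass: D#-F#-B.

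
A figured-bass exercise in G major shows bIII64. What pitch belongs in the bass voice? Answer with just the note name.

bIII in G major has root Bb; the chord is Bb-D-F.
The figure 64 means second inversion — the fifth is in the bass.

F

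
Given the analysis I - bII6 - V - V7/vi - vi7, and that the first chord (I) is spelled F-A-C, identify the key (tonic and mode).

I is given as F-A-C — a major triad with root F.
If F is scale degree 1 and the mode makes that degree carry a major triad, the tonic is F and the mode is major.

F major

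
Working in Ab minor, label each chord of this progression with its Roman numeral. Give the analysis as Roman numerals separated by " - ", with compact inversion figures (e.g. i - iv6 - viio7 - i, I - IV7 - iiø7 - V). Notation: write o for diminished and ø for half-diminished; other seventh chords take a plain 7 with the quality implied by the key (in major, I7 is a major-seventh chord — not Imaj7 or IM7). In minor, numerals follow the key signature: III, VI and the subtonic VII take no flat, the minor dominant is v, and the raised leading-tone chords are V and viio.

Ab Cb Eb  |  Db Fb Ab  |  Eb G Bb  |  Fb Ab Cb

i - iv - V - VI

Ab-Cb-Eb: root Ab is the tonic; minor triad there is i.
Db-Fb-Ab has root Db, degree 4 in Ab minor, so iv.
Eb-G-Bb has root Eb, degree 5 in Ab minor, so V.
Fb-Ab-Cb: major triad on Fb = scale degree 6 → VI.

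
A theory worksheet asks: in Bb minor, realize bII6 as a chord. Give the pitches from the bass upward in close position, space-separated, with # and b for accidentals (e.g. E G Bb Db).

Eb Gb Cb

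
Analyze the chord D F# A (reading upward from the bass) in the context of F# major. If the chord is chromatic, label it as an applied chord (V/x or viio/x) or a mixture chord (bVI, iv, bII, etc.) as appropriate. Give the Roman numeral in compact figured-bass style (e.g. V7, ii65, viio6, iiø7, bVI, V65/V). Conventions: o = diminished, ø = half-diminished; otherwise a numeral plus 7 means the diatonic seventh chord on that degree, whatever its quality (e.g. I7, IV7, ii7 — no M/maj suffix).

bVI

Stacked in thirds the chord is D-F#-A: a major triad on D.
D is the lowered sixth degree of F# major (diatonic 6 would be D#). This is a major triad on the lowered sixth degree, borrowed from the parallel minor.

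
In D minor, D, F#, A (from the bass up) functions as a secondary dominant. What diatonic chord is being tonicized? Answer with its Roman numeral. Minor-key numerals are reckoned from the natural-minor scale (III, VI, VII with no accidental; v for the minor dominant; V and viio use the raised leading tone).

iv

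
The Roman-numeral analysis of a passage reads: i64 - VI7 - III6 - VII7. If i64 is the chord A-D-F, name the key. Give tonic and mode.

D minor

The chord Dm/A is a minor triad rooted on D; its label is i64.
If D is scale degree 1 and the mode makes that degree carry a minor triad, the tonic is D and the mode is minor.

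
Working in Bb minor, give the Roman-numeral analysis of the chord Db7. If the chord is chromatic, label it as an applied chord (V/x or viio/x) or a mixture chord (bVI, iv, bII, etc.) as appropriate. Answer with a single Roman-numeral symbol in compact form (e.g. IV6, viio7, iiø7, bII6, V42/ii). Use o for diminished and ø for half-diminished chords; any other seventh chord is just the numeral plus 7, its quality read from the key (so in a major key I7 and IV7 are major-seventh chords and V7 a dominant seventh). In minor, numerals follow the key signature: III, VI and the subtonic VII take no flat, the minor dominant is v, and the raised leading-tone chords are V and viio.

Stacked in thirds the chord is Db-F-Ab-Cb: a dominant seventh chord on Db.
Db is not a diatonic chord root with this quality in Bb minor, but it lies a perfect fifth above Gb (VI), so the chord functions as an applied dominant of VI.

V7/VI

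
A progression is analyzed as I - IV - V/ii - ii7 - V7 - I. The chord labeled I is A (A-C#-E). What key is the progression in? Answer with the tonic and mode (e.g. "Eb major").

A major

The chord A is a major triad rooted on A; its label is I.
If A is scale degree 1 and the mode makes that degree carry a major triad, the tonic is A and the mode is major.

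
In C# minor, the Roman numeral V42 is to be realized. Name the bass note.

V in C# minor has root G#; the chord is G#-B#-D#-F#.
The figure 42 means third inversion — the seventh is in the bass.

F#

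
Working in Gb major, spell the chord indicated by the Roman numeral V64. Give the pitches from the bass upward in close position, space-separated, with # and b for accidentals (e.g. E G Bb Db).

In Gb major, scale degree 5 is Db, and the diatonic chord built there is a major triad.
That chord is spelled Db-F-Ab.
The figured bass 64 indicates second inversion, placing the fifth (Ab) in the bass: Ab-Db-F.

Ab Db F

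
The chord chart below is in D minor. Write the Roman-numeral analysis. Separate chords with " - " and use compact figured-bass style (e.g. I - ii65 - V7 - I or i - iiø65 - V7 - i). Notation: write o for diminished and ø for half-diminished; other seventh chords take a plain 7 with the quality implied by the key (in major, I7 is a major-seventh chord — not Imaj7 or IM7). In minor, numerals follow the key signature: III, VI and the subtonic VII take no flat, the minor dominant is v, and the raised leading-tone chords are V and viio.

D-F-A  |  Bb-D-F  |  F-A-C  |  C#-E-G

i - VI - III - viio

D-F-A has root D, degree 1 in D minor, so i.
Bb-D-F: major triad on Bb = scale degree 6 → VI.
F-A-C has root F, degree 3 in D minor, so III.
C#-E-G: diminished triad on C# = scale degree 7 → viio.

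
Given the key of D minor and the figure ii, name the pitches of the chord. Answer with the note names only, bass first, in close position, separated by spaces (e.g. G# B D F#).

Scale degree 2 in D minor is E; here the chord built on it is altered to a minor triad. ii is the minor supertonic, borrowed from the parallel major (the Dorian ii).
So the chord is E-G-B, a minor triad.

E G B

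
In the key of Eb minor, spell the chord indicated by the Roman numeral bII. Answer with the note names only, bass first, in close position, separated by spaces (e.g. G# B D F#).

Fb Ab Cb

bII is the Neapolitan chord — a major triad on the lowered second degree. In Eb minor that root is Fb.
So the chord is Fb-Ab-Cb, a major triad.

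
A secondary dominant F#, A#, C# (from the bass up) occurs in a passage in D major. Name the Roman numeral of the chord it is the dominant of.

The chord is a major triad on F#.
A dominant resolves down a perfect fifth: F# → B. In D major, B is scale degree 6, i.e. vi.

vi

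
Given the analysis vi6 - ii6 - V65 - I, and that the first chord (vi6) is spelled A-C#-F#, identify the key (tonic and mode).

A major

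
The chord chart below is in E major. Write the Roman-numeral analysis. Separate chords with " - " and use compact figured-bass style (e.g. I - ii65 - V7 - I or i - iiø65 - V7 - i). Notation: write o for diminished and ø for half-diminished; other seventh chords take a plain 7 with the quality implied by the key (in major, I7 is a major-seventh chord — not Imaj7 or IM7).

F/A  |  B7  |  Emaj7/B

bII6 - V7 - I43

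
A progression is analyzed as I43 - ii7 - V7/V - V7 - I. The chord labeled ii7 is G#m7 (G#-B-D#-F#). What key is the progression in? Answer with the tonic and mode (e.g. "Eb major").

The chord G#m7 is a minor seventh chord rooted on G#; its label is ii7.
If G# is scale degree 2 and the mode makes that degree carry a minor seventh chord, the tonic is F# and the mode is major.

F# major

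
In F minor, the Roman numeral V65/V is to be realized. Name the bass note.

The applied chord V65/V is rooted on G: G-B-D-F.
The figure 65 means first inversion — the third is in the bass.

B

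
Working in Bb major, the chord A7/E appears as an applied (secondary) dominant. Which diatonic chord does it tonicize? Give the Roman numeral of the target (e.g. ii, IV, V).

iii

The chord is a dominant seventh chord on A.
A dominant resolves down a perfect fifth: A → D. In Bb major, D is scale degree 3, i.e. iii.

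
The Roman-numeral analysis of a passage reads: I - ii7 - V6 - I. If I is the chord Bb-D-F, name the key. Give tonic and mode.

Bb major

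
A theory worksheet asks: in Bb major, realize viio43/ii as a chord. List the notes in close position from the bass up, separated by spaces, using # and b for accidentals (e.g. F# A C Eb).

F Ab B D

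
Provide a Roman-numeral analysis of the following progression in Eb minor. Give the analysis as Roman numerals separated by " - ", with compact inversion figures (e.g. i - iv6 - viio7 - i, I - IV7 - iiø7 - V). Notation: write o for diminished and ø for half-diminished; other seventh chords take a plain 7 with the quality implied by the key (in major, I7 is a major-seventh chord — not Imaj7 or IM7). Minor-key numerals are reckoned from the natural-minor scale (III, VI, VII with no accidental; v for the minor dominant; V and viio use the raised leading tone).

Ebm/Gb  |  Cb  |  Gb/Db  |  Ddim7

i6 - VI - III64 - viio7

Ebm/Gb: minor triad on Eb = scale degree 1 → i6.
Cb: major triad on Cb = scale degree 6 → VI.
Gb/Db: root Gb is the mediant; major triad there is III64.
Ddim7: root D is the leading tone; fully diminished seventh chord there is viio7.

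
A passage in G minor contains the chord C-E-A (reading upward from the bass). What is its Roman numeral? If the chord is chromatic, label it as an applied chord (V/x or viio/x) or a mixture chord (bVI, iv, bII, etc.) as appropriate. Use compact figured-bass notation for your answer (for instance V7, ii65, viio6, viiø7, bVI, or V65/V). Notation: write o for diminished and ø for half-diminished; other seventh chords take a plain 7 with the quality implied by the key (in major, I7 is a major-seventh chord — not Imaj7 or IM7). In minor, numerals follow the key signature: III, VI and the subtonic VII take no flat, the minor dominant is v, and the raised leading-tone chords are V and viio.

The pitches A-C-E form a minor triad rooted on A.
A is the second degree of G minor. This is the minor supertonic, borrowed from the parallel major (the Dorian ii).
With C in the bass the chord is in first inversion, so the figured bass is 6.

ii6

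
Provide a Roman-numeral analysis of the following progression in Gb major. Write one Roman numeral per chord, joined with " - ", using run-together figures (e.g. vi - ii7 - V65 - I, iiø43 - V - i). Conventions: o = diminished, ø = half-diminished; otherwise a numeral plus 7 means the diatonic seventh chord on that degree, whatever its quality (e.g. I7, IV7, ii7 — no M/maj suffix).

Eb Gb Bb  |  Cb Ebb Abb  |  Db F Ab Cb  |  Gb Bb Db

vi - bII6 - V7 - I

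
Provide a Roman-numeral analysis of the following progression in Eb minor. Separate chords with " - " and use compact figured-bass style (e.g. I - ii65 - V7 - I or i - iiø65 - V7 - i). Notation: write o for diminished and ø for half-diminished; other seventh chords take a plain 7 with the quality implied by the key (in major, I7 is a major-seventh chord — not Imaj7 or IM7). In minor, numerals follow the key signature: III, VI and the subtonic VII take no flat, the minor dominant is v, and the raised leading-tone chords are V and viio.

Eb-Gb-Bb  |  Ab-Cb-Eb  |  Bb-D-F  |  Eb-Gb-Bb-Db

Eb-Gb-Bb: root Eb is the tonic; minor triad there is i.
Ab-Cb-Eb: minor triad on Ab = scale degree 4 → iv.
Bb-D-F: root Bb is the dominant; major triad there is V.
Eb-Gb-Bb-Db has root Eb, degree 1 in Eb minor, so i7.

i - iv - V - i7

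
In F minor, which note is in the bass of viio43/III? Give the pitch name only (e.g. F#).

The applied chord viio43/III is rooted on G: G-Bb-Db-Fb.
The figure 43 means second inversion — the fifth is in the bass.

Db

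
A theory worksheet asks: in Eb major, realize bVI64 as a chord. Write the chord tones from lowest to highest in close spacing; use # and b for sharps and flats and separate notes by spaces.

Gb Cb Eb

bVI64 is a major triad on the lowered sixth degree, borrowed from the parallel minor. In Eb major that root is Cb.
So the chord is Cb-Eb-Gb, a major triad.
With the 64 figure the chord is in second inversion; from the bass Gb upward in close position it reads Gb-Cb-Eb.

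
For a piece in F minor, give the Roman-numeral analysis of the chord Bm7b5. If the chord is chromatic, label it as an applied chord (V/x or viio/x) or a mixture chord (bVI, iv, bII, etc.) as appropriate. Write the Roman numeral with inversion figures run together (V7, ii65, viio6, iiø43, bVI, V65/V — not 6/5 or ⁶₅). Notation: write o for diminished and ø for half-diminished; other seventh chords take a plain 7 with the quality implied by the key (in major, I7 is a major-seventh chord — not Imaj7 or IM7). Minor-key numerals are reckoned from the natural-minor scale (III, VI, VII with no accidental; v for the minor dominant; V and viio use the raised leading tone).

viiø7/V

Stacked in thirds the chord is B-D-F-A: a half-diminished seventh chord on B.
B sits a half step below C (V in F minor); a diminished chord there is the applied leading-tone chord of V.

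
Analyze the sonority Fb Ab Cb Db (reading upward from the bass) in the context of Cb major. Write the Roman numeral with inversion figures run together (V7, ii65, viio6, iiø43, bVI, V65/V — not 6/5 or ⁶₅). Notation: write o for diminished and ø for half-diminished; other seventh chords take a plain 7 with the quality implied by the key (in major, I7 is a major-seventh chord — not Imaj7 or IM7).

ii65

Stacked in thirds the chord is Db-Fb-Ab-Cb: a minor seventh chord on Db.
Db is scale degree 2 in Cb major, and a minor seventh chord on that degree is written ii7.
With Fb in the bass the chord is in first inversion, so the figured bass is 65.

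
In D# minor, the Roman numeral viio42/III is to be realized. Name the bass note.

D

The applied chord viio42/III is rooted on E#: E#-G#-B-D.
The figure 42 means third inversion — the seventh is in the bass.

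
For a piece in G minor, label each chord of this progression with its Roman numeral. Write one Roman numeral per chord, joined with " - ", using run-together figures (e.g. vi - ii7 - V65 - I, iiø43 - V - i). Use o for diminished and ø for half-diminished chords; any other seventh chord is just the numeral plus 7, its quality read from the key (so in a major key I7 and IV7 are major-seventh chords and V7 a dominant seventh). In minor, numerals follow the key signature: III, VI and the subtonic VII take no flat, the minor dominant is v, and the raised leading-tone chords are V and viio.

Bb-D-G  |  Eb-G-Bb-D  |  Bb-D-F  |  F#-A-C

i6 - VI7 - III - viio

Bb-D-G has root G, degree 1 in G minor, so i6.
Eb-G-Bb-D has root Eb, degree 6 in G minor, so VI7.
Bb-D-F: root Bb is the mediant; major triad there is III.
F#-A-C: root F# is the leading tone; diminished triad there is viio.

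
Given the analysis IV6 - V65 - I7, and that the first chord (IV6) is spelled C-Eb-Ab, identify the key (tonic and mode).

IV6 is given as C-Eb-Ab — a major triad with root Ab.
If Ab is scale degree 4 and the mode makes that degree carry a major triad, the tonic is Eb and the mode is major.

Eb major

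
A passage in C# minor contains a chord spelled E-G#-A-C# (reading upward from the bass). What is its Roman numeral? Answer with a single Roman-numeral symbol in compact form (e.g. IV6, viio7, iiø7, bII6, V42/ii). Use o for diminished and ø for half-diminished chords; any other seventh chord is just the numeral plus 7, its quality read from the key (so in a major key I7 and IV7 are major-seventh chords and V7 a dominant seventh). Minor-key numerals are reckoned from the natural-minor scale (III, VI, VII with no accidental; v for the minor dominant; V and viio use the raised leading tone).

VI43

Stacked in thirds the chord is A-C#-E-G#: a major seventh chord on A.
In C# minor, A is the submediant; the diatonic major seventh chord there is VI7.
With E in the bass the chord is in second inversion, so the figured bass is 43.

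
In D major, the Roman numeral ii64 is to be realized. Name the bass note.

ii in D major has root E; the chord is E-G-B.
The figure 64 means second inversion — the fifth is in the bass.

B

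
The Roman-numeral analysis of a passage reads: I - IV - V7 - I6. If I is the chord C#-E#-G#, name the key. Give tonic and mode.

I is given as C#-E#-G# — a major triad with root C#.
If C# is scale degree 1 and the mode makes that degree carry a major triad, the tonic is C# and the mode is major.

C# major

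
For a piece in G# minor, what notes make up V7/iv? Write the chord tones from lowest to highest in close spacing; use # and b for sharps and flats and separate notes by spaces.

G# B# D# F#

V7/iv is a secondary dominant — the dominant seventh of iv. iv in G# minor is C#, so the applied chord's root is G#, a perfect fifth above.
Building a dominant seventh chord on G# gives G#-B#-D#-F#.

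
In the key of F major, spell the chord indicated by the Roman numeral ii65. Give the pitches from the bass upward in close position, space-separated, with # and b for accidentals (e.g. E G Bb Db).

Bb D F G

In F major, the second degree is G, and the diatonic chord built there is a minor seventh chord.
Stacking thirds from G gives G-Bb-D-F.
With the 65 figure the chord is in first inversion; from the bass Bb upward in close position it reads Bb-D-F-G.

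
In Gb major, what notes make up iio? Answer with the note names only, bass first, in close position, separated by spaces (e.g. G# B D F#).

Ab Cb Ebb

Scale degree 2 in Gb major is Ab; here the chord built on it is altered to a diminished triad. iio is the diminished supertonic triad, borrowed from the parallel minor.
So the chord is Ab-Cb-Ebb.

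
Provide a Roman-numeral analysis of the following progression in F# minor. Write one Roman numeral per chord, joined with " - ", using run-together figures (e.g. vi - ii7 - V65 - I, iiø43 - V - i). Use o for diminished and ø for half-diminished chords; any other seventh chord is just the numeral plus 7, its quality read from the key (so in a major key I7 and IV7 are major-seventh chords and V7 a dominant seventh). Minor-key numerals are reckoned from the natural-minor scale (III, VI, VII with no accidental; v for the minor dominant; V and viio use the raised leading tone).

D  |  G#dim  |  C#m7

VI - iio - v7

D has root D, degree 6 in F# minor, so VI.
G#dim: diminished triad on G# = scale degree 2 → iio.
C#m7: minor seventh chord on C# = scale degree 5 → v7.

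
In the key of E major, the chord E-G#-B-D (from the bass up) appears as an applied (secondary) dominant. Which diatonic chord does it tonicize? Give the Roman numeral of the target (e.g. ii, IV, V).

IV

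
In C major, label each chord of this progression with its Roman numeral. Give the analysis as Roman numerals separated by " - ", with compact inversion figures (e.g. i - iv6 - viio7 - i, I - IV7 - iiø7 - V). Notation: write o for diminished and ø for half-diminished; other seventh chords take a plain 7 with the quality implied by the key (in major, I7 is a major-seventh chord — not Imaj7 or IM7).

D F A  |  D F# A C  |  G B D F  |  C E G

D-F-A: minor triad on D = scale degree 2 → ii.
D-F#-A-C: chromatic; D is V of V, so V7/V.
G-B-D-F: dominant seventh chord on G = scale degree 5 → V7.
C-E-G: root C is the tonic; major triad there is I.

ii - V7/V - V7 - I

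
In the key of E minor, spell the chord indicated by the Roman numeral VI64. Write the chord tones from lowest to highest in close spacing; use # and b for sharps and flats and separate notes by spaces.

G C E

In E minor, scale degree 6 is C, and the diatonic chord built there is a major triad.
That chord is spelled C-E-G.
The figured bass 64 indicates second inversion, placing the fifth (G) in the bass: G-C-E.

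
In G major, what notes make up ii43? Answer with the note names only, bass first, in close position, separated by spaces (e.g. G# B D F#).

In G major, the second degree is A, and the diatonic chord built there is a minor seventh chord.
Stacking thirds from A gives A-C-E-G.
With the 43 figure the chord is in second inversion; from the bass E upward in close position it reads E-G-A-C.

E G A C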